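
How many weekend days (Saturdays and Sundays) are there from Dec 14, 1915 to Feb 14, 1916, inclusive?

Dec 14, 1915 is a Tuesday.
From Dec 14, 1915 to Feb 14, 1916 is 63 days inclusive.
63 = 7 × 9, so the span is exactly 9 full weeks.
Each full week contributes 2 weekend days (Sat, Sun): 9 × 2 = 18.

18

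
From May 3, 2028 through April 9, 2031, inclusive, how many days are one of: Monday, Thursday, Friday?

459

May 3, 2028 is a Wednesday.
The range spans 1072 days (inclusive of both endpoints).
1072 = 7 × 153 + 1, so there are 153 full weeks plus 1 extra day.
Each full week contributes 3 days from the set (Mon, Thu, Fri): 153 × 3 = 459.
The 1 extra day is Wed — none qualify.
Total: 459 + 0 = 459.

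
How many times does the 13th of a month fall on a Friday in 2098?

1

The 13th falls on a Friday when the month's 13th has weekday Fri.
Jan 13 is Mon; Feb 13 is Thu; Mar 13 is Thu; Apr 13 is Sun; May 13 is Tue; Jun 13 is Fri ✓; Jul 13 is Sun; Aug 13 is Wed; Sep 13 is Sat; Oct 13 is Mon; Nov 13 is Thu; Dec 13 is Sat.
Friday the 13ths: Jun.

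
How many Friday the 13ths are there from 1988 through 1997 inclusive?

16

Friday-the-13ths by year:
1988: May
1989: Jan, Oct
1990: Apr, Jul
1991: Sep, Dec
1992: Mar, Nov
1993: Aug
1994: May
1995: Jan, Oct
1996: Sep, Dec
1997: Jun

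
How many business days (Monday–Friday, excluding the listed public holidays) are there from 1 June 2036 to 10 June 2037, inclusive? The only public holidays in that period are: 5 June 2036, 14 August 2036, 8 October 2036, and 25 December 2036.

264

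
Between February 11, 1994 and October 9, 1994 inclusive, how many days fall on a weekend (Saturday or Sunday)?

70

February 11, 1994 is a Friday.
From February 11, 1994 to October 9, 1994 is 241 days inclusive.
241 = 7 × 34 + 3, so there are 34 full weeks plus 3 extra days.
Each full week contributes 2 weekend days (Sat, Sun): 34 × 2 = 68.
The 3 extra days are Fri, Sat, Sun — 2 of them qualify.
Total: 68 + 2 = 70.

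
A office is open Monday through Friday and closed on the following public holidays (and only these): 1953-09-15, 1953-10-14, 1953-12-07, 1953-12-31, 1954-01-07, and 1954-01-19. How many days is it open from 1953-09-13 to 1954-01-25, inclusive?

90

1953-09-13 is a Sunday.
That's 135 days from start to end, counting both.
135 = 7 × 19 + 2, so there are 19 full weeks plus 2 extra days.
Each full week contributes 5 weekdays (Mon–Fri): 19 × 5 = 95.
The 2 extra days are Sunday, Monday — 1 of them qualifies.
Total: 95 + 1 = 96.
Holidays: 1953-09-15 (Tue); 1953-10-14 (Wed); 1953-12-07 (Mon); 1953-12-31 (Thu); 1954-01-07 (Thu); 1954-01-19 (Tue).
All 6 holidays fall on weekdays, so subtract 6.
Business days: 96 − 6 = 90.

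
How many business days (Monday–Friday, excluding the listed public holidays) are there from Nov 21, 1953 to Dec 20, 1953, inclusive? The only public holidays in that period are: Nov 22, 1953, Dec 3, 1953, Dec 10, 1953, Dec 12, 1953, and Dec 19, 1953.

18

Nov 21, 1953 is a Saturday.
The range spans 30 days (inclusive of both endpoints).
30 = 7 × 4 + 2, so there are 4 full weeks plus 2 extra days.
Each full week contributes 5 weekdays (Mon–Fri): 4 × 5 = 20.
The 2 extra days are Sat, Sun — none qualify.
Total: 20 + 0 = 20.
Holidays: Nov 22, 1953 (Sun); Dec 3, 1953 (Thu); Dec 10, 1953 (Thu); Dec 12, 1953 (Sat); Dec 19, 1953 (Sat).
2 of the 5 holidays fall on weekdays; the rest are weekends and were already excluded.
Business days: 20 − 2 = 18.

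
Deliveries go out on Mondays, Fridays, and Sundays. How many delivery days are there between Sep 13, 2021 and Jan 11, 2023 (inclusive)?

Sep 13, 2021 is a Monday.
That's 486 days from start to end, counting both.
486 = 7 × 69 + 3, so there are 69 full weeks plus 3 extra days.
Each full week contributes 3 days from the set (Mon, Fri, Sun): 69 × 3 = 207.
The 3 extra days are Mon, Tue, Wed — 1 of them qualifies.
Total: 207 + 1 = 208.

208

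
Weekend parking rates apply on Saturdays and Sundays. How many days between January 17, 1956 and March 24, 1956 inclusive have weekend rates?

19

January 17, 1956 is a Tuesday.
The range spans 68 days (inclusive of both endpoints).
68 = 7 × 9 + 5, so there are 9 full weeks plus 5 extra days.
Each full week contributes 2 weekend days (Sat, Sun): 9 × 2 = 18.
The 5 extra days are Tuesday, Wednesday, Thursday, Friday, Saturday — 1 of them qualifies.
Total: 18 + 1 = 19.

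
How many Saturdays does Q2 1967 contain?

13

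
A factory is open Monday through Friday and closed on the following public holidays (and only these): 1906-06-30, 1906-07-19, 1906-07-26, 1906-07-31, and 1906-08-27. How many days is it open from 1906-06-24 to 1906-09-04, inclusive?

1906-06-24 is a Sunday.
From 1906-06-24 to 1906-09-04 is 73 days inclusive.
73 = 7 × 10 + 3, so there are 10 full weeks plus 3 extra days.
Each full week contributes 5 weekdays (Mon–Fri): 10 × 5 = 50.
The 3 extra days are Sunday, Monday, Tuesday — 2 of them qualify.
Total: 50 + 2 = 52.
Holidays: 1906-06-30 (Sat); 1906-07-19 (Thu); 1906-07-26 (Thu); 1906-07-31 (Tue); 1906-08-27 (Mon).
4 of the 5 holidays fall on weekdays; the rest are weekends and were already excluded.
Business days: 52 − 4 = 48.

48 working days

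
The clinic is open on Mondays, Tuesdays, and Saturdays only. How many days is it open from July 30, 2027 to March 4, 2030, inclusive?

July 30, 2027 is a Friday.
From July 30, 2027 to March 4, 2030 is 949 days inclusive.
949 = 7 × 135 + 4, so there are 135 full weeks plus 4 extra days.
Each full week contributes 3 days from the set (Mon, Tue, Sat): 135 × 3 = 405.
The 4 extra days are Friday, Saturday, Sunday, Monday — 2 of them qualify.
Total: 405 + 2 = 407.

407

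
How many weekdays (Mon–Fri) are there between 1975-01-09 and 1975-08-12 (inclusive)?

154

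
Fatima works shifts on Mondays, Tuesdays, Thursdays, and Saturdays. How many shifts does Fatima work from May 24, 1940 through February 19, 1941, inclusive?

May 24, 1940 is a Friday.
That's 272 days from start to end, counting both.
272 = 7 × 38 + 6, so there are 38 full weeks plus 6 extra days.
Each full week contributes 4 days from the set (Mon, Tue, Thu, Sat): 38 × 4 = 152.
The 6 extra days are Fri, Sat, Sun, Mon, Tue, Wed — 3 of them qualify.
Total: 152 + 3 = 155.

155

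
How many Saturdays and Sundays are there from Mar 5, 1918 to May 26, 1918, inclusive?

Mar 5, 1918 is a Tuesday.
The range spans 83 days (inclusive of both endpoints).
83 = 7 × 11 + 6, so there are 11 full weeks plus 6 extra days.
Each full week contributes 2 weekend days (Sat, Sun): 11 × 2 = 22.
The 6 extra days are Tuesday, Wednesday, Thursday, Friday, Saturday, Sunday — 2 of them qualify.
Total: 22 + 2 = 24.

24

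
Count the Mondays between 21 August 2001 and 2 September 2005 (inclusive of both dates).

210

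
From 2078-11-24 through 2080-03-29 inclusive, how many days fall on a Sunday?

70 Sundays

2078-11-24 is a Thursday.
From 2078-11-24 to 2080-03-29 is 492 days inclusive.
492 = 7 × 70 + 2, so there are 70 full weeks plus 2 extra days.
Each full week contributes one Sunday: 70 so far.
The 2 extra days are Thu, Fri — none qualify.
Total: 70 + 0 = 70.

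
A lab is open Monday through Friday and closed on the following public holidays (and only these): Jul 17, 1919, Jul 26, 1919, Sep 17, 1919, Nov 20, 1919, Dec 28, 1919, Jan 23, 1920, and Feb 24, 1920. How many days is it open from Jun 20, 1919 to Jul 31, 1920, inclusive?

Jun 20, 1919 is a Friday.
That's 408 days from start to end, counting both.
408 = 7 × 58 + 2, so there are 58 full weeks plus 2 extra days.
Each full week contributes 5 weekdays (Mon–Fri): 58 × 5 = 290.
The 2 extra days are Friday, Saturday — 1 of them qualifies.
Total: 290 + 1 = 291.
Holidays: Jul 17, 1919 (Thu); Jul 26, 1919 (Sat); Sep 17, 1919 (Wed); Nov 20, 1919 (Thu); Dec 28, 1919 (Sun); Jan 23, 1920 (Fri); Feb 24, 1920 (Tue).
5 of the 7 holidays fall on weekdays; the rest are weekends and were already excluded.
Business days: 291 − 5 = 286.

286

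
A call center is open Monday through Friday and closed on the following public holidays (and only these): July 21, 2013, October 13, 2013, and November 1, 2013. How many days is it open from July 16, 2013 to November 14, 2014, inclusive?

348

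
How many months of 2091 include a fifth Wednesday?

A month has five Wednesdays exactly when Wednesday falls within its first (length − 28) days.
Jan: 31 days, starts Mon → 5 of Mon, Tue, Wed ✓
Feb: 28 days, starts Thu → 5 of (none)
Mar: 31 days, starts Thu → 5 of Thu, Fri, Sat
Apr: 30 days, starts Sun → 5 of Sun, Mon
May: 31 days, starts Tue → 5 of Tue, Wed, Thu ✓
Jun: 30 days, starts Fri → 5 of Fri, Sat
Jul: 31 days, starts Sun → 5 of Sun, Mon, Tue
Aug: 31 days, starts Wed → 5 of Wed, Thu, Fri ✓
Sep: 30 days, starts Sat → 5 of Sat, Sun
Oct: 31 days, starts Mon → 5 of Mon, Tue, Wed ✓
Nov: 30 days, starts Thu → 5 of Thu, Fri
Dec: 31 days, starts Sat → 5 of Sat, Sun, Mon
Months with five Wednesdays: Jan, May, Aug, Oct.

4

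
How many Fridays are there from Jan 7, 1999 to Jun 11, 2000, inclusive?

75

Jan 7, 1999 is a Thursday.
That's 522 days from start to end, counting both.
522 = 7 × 74 + 4, so there are 74 full weeks plus 4 extra days.
Each full week contributes one Friday: 74 so far.
The 4 extra days are Thu, Fri, Sat, Sun — 1 of them qualifies.
Total: 74 + 1 = 75.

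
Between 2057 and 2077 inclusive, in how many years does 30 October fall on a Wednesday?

3

Day of week of October 30 in each year:
2057: Tue, 2058: Wed ✓, 2059: Thu, 2060: Sat, 2061: Sun, 2062: Mon, 2063: Tue, 2064: Thu, 2065: Fri, 2066: Sat, 2067: Sun, 2068: Tue, 2069: Wed ✓, 2070: Thu, 2071: Fri, 2072: Sun, 2073: Mon, 2074: Tue, 2075: Wed ✓, 2076: Fri, 2077: Sat
Wednesdays: 2058, 2069, 2075.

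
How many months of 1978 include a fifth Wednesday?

4

A month has five Wednesdays exactly when Wednesday falls within its first (length − 28) days.
Jan: 31 days, starts Sun → 5 of Sun, Mon, Tue
Feb: 28 days, starts Wed → 5 of (none)
Mar: 31 days, starts Wed → 5 of Wed, Thu, Fri ✓
Apr: 30 days, starts Sat → 5 of Sat, Sun
May: 31 days, starts Mon → 5 of Mon, Tue, Wed ✓
Jun: 30 days, starts Thu → 5 of Thu, Fri
Jul: 31 days, starts Sat → 5 of Sat, Sun, Mon
Aug: 31 days, starts Tue → 5 of Tue, Wed, Thu ✓
Sep: 30 days, starts Fri → 5 of Fri, Sat
Oct: 31 days, starts Sun → 5 of Sun, Mon, Tue
Nov: 30 days, starts Wed → 5 of Wed, Thu ✓
Dec: 31 days, starts Fri → 5 of Fri, Sat, Sun
Months with five Wednesdays: Mar, May, Aug, Nov.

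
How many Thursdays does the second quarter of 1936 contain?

1936-04-01 is a Wednesday.
The range spans 91 days (inclusive of both endpoints).
91 = 7 × 13, so the span is exactly 13 full weeks.
Each full week contributes one Thursday: 13 so far.
Total: 13.

13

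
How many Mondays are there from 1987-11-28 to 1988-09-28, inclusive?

44

1987-11-28 is a Saturday.
From 1987-11-28 to 1988-09-28 is 306 days inclusive.
306 = 7 × 43 + 5, so there are 43 full weeks plus 5 extra days.
Each full week contributes one Monday: 43 so far.
The 5 extra days are Saturday, Sunday, Monday, Tuesday, Wednesday — 1 of them qualifies.
Total: 43 + 1 = 44.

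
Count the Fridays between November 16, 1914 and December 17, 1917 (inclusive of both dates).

November 16, 1914 is a Monday.
That's 1128 days from start to end, counting both.
1128 = 7 × 161 + 1, so there are 161 full weeks plus 1 extra day.
Each full week contributes one Friday: 161 so far.
The 1 extra day is Monday — none qualify.
Total: 161 + 0 = 161.

161 Fridays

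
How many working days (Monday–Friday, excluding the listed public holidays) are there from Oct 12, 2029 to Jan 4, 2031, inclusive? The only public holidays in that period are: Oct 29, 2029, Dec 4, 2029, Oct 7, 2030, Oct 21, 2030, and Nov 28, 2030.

Oct 12, 2029 is a Friday.
The range spans 450 days (inclusive of both endpoints).
450 = 7 × 64 + 2, so there are 64 full weeks plus 2 extra days.
Each full week contributes 5 weekdays (Mon–Fri): 64 × 5 = 320.
The 2 extra days are Friday, Saturday — 1 of them qualifies.
Total: 320 + 1 = 321.
Holidays: Oct 29, 2029 (Mon); Dec 4, 2029 (Tue); Oct 7, 2030 (Mon); Oct 21, 2030 (Mon); Nov 28, 2030 (Thu).
All 5 holidays fall on weekdays, so subtract 5.
Business days: 321 − 5 = 316.

316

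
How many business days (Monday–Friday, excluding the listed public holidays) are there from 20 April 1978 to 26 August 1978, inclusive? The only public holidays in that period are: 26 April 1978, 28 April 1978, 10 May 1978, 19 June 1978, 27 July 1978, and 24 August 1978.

20 April 1978 is a Thursday.
The range spans 129 days (inclusive of both endpoints).
129 = 7 × 18 + 3, so there are 18 full weeks plus 3 extra days.
Each full week contributes 5 weekdays (Mon–Fri): 18 × 5 = 90.
The 3 extra days are Thursday, Friday, Saturday — 2 of them qualify.
Total: 90 + 2 = 92.
Holidays: 26 April 1978 (Wed); 28 April 1978 (Fri); 10 May 1978 (Wed); 19 June 1978 (Mon); 27 July 1978 (Thu); 24 August 1978 (Thu).
All 6 holidays fall on weekdays, so subtract 6.
Business days: 92 − 6 = 86.

86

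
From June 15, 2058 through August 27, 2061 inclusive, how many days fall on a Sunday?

167 Sundays

June 15, 2058 is a Saturday.
The range spans 1170 days (inclusive of both endpoints).
1170 = 7 × 167 + 1, so there are 167 full weeks plus 1 extra day.
Each full week contributes one Sunday: 167 so far.
The 1 extra day is Saturday — none qualify.
Total: 167 + 0 = 167.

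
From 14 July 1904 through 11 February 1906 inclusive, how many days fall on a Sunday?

83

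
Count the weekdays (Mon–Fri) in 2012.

261 weekdays

1 January 2012 is a Sunday.
That's 366 days from start to end, counting both.
366 = 7 × 52 + 2, so there are 52 full weeks plus 2 extra days.
Each full week contributes 5 weekdays (Mon–Fri): 52 × 5 = 260.
The 2 extra days are Sun, Mon — 1 of them qualifies.
Total: 260 + 1 = 261.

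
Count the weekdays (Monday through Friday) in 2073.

2073-01-01 is a Sunday.
The range spans 365 days (inclusive of both endpoints).
365 = 7 × 52 + 1, so there are 52 full weeks plus 1 extra day.
Each full week contributes 5 weekdays (Mon–Fri): 52 × 5 = 260.
The 1 extra day is Sunday — none qualify.
Total: 260 + 0 = 260.

260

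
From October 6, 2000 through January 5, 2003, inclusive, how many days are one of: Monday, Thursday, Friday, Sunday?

470

October 6, 2000 is a Friday.
That's 822 days from start to end, counting both.
822 = 7 × 117 + 3, so there are 117 full weeks plus 3 extra days.
Each full week contributes 4 days from the set (Mon, Thu, Fri, Sun): 117 × 4 = 468.
The 3 extra days are Fri, Sat, Sun — 2 of them qualify.
Total: 468 + 2 = 470.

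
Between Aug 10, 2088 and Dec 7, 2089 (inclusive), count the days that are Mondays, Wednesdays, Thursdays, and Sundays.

277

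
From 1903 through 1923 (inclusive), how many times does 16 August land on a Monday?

3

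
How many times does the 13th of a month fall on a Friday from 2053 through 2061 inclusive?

Friday-the-13ths by year:
2053: Jun
2054: Feb, Mar, Nov
2055: Aug
2056: Oct
2057: Apr, Jul
2058: Sep, Dec
2059: Jun
2060: Feb, Aug
2061: May

14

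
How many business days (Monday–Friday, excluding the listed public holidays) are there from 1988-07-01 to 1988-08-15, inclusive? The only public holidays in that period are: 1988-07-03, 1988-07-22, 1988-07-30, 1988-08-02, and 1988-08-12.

1988-07-01 is a Friday.
That's 46 days from start to end, counting both.
46 = 7 × 6 + 4, so there are 6 full weeks plus 4 extra days.
Each full week contributes 5 weekdays (Mon–Fri): 6 × 5 = 30.
The 4 extra days are Friday, Saturday, Sunday, Monday — 2 of them qualify.
Total: 30 + 2 = 32.
Holidays: 1988-07-03 (Sun); 1988-07-22 (Fri); 1988-07-30 (Sat); 1988-08-02 (Tue); 1988-08-12 (Fri).
3 of the 5 holidays fall on weekdays; the rest are weekends and were already excluded.
Business days: 32 − 3 = 29.

29 business days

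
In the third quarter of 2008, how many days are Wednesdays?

13

Jul 1, 2008 is a Tuesday.
The range spans 92 days (inclusive of both endpoints).
92 = 7 × 13 + 1, so there are 13 full weeks plus 1 extra day.
Each full week contributes one Wednesday: 13 so far.
The 1 extra day is Tue — none qualify.
Total: 13 + 0 = 13.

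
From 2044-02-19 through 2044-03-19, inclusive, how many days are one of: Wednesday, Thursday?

8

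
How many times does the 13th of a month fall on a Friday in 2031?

1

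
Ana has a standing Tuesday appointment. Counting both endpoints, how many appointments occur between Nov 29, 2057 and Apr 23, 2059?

73 Tuesdays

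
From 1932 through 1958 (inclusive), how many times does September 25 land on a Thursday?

4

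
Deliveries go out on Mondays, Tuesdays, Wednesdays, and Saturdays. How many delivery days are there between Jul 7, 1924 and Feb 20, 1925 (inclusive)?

Jul 7, 1924 is a Monday.
That's 229 days from start to end, counting both.
229 = 7 × 32 + 5, so there are 32 full weeks plus 5 extra days.
Each full week contributes 4 days from the set (Mon, Tue, Wed, Sat): 32 × 4 = 128.
The 5 extra days are Monday, Tuesday, Wednesday, Thursday, Friday — 3 of them qualify.
Total: 128 + 3 = 131.

131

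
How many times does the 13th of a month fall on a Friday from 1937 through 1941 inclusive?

7

Friday-the-13ths by year:
1937: Aug
1938: May
1939: Jan, Oct
1940: Sep, Dec
1941: Jun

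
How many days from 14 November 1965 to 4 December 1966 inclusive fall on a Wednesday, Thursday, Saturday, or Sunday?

14 November 1965 is a Sunday.
From 14 November 1965 to 4 December 1966 is 386 days inclusive.
386 = 7 × 55 + 1, so there are 55 full weeks plus 1 extra day.
Each full week contributes 4 days from the set (Wed, Thu, Sat, Sun): 55 × 4 = 220.
The 1 extra day is Sun — 1 of them qualifies.
Total: 220 + 1 = 221.

221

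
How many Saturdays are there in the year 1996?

52

1 January 1996 is a Monday.
That's 366 days from start to end, counting both.
366 = 7 × 52 + 2, so there are 52 full weeks plus 2 extra days.
Each full week contributes one Saturday: 52 so far.
The 2 extra days are Mon, Tue — none qualify.
Total: 52 + 0 = 52.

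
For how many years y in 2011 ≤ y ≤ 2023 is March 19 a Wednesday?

Day of week of March 19 in each year:
2011: Sat, 2012: Mon, 2013: Tue, 2014: Wed ✓, 2015: Thu, 2016: Sat, 2017: Sun, 2018: Mon, 2019: Tue, 2020: Thu, 2021: Fri, 2022: Sat, 2023: Sun
Wednesdays: 2014.

1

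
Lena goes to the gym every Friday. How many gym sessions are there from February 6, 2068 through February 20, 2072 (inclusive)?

211

February 6, 2068 is a Monday.
The range spans 1476 days (inclusive of both endpoints).
1476 = 7 × 210 + 6, so there are 210 full weeks plus 6 extra days.
Each full week contributes one Friday: 210 so far.
The 6 extra days are Monday, Tuesday, Wednesday, Thursday, Friday, Saturday — 1 of them qualifies.
Total: 210 + 1 = 211.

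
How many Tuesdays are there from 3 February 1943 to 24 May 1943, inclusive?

15

3 February 1943 is a Wednesday.
From 3 February 1943 to 24 May 1943 is 111 days inclusive.
111 = 7 × 15 + 6, so there are 15 full weeks plus 6 extra days.
Each full week contributes one Tuesday: 15 so far.
The 6 extra days are Wed, Thu, Fri, Sat, Sun, Mon — none qualify.
Total: 15 + 0 = 15.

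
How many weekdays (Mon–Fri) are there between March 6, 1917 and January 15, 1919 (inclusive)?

March 6, 1917 is a Tuesday.
The range spans 681 days (inclusive of both endpoints).
681 = 7 × 97 + 2, so there are 97 full weeks plus 2 extra days.
Each full week contributes 5 weekdays (Mon–Fri): 97 × 5 = 485.
The 2 extra days are Tuesday, Wednesday — 2 of them qualify.
Total: 485 + 2 = 487.

487 weekdays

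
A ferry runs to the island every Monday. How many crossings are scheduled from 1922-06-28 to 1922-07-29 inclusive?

4 Mondays

1922-06-28 is a Wednesday.
The range spans 32 days (inclusive of both endpoints).
32 = 7 × 4 + 4, so there are 4 full weeks plus 4 extra days.
Each full week contributes one Monday: 4 so far.
The 4 extra days are Wed, Thu, Fri, Sat — none qualify.
Total: 4 + 0 = 4.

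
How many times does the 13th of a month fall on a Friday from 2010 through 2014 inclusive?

Friday-the-13ths by year:
2010: Aug
2011: May
2012: Jan, Apr, Jul
2013: Sep, Dec
2014: Jun

8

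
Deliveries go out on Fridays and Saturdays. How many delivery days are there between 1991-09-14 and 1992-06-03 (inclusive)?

75

1991-09-14 is a Saturday.
That's 264 days from start to end, counting both.
264 = 7 × 37 + 5, so there are 37 full weeks plus 5 extra days.
Each full week contributes 2 days from the set (Fri, Sat): 37 × 2 = 74.
The 5 extra days are Sat, Sun, Mon, Tue, Wed — 1 of them qualifies.
Total: 74 + 1 = 75.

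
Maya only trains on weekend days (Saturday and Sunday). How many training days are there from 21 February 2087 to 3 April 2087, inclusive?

12

21 February 2087 is a Friday.
The range spans 42 days (inclusive of both endpoints).
42 = 7 × 6, so the span is exactly 6 full weeks.
Each full week contributes 2 weekend days (Sat, Sun): 6 × 2 = 12.
Total: 12.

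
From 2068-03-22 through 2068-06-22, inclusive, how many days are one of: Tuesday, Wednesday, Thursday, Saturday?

2068-03-22 is a Thursday.
The range spans 93 days (inclusive of both endpoints).
93 = 7 × 13 + 2, so there are 13 full weeks plus 2 extra days.
Each full week contributes 4 days from the set (Tue, Wed, Thu, Sat): 13 × 4 = 52.
The 2 extra days are Thu, Fri — 1 of them qualifies.
Total: 52 + 1 = 53.

53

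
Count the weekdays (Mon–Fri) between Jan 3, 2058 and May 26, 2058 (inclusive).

102 weekdays

Jan 3, 2058 is a Thursday.
That's 144 days from start to end, counting both.
144 = 7 × 20 + 4, so there are 20 full weeks plus 4 extra days.
Each full week contributes 5 weekdays (Mon–Fri): 20 × 5 = 100.
The 4 extra days are Thursday, Friday, Saturday, Sunday — 2 of them qualify.
Total: 100 + 2 = 102.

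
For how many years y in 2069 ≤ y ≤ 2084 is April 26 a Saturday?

Day of week of April 26 in each year:
2069: Fri, 2070: Sat ✓, 2071: Sun, 2072: Tue, 2073: Wed, 2074: Thu, 2075: Fri, 2076: Sun, 2077: Mon, 2078: Tue, 2079: Wed, 2080: Fri, 2081: Sat ✓, 2082: Sun, 2083: Mon, 2084: Wed
Saturdays: 2070, 2081.

2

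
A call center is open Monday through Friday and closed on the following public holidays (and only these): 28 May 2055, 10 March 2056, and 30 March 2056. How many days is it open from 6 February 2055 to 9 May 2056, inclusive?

324

6 February 2055 is a Saturday.
That's 459 days from start to end, counting both.
459 = 7 × 65 + 4, so there are 65 full weeks plus 4 extra days.
Each full week contributes 5 weekdays (Mon–Fri): 65 × 5 = 325.
The 4 extra days are Saturday, Sunday, Monday, Tuesday — 2 of them qualify.
Total: 325 + 2 = 327.
Holidays: 28 May 2055 (Fri); 10 March 2056 (Fri); 30 March 2056 (Thu).
All 3 holidays fall on weekdays, so subtract 3.
Business days: 327 − 3 = 324.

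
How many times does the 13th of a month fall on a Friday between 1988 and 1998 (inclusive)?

Friday-the-13ths by year:
1988: May
1989: Jan, Oct
1990: Apr, Jul
1991: Sep, Dec
1992: Mar, Nov
1993: Aug
1994: May
1995: Jan, Oct
1996: Sep, Dec
1997: Jun
1998: Feb, Mar, Nov

19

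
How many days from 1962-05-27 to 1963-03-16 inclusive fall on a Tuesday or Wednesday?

84

1962-05-27 is a Sunday.
That's 294 days from start to end, counting both.
294 = 7 × 42, so the span is exactly 42 full weeks.
Each full week contributes 2 days from the set (Tue, Wed): 42 × 2 = 84.
Total: 84.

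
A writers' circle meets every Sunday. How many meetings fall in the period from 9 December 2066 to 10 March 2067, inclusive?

9 December 2066 is a Thursday.
The range spans 92 days (inclusive of both endpoints).
92 = 7 × 13 + 1, so there are 13 full weeks plus 1 extra day.
Each full week contributes one Sunday: 13 so far.
The 1 extra day is Thursday — none qualify.
Total: 13 + 0 = 13.

13 Sundays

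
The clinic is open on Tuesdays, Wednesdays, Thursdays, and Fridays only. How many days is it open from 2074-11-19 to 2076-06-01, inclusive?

2074-11-19 is a Monday.
That's 561 days from start to end, counting both.
561 = 7 × 80 + 1, so there are 80 full weeks plus 1 extra day.
Each full week contributes 4 days from the set (Tue, Wed, Thu, Fri): 80 × 4 = 320.
The 1 extra day is Monday — none qualify.
Total: 320 + 0 = 320.

320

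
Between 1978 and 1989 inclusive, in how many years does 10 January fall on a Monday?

Day of week of January 10 in each year:
1978: Tue, 1979: Wed, 1980: Thu, 1981: Sat, 1982: Sun, 1983: Mon ✓, 1984: Tue, 1985: Thu, 1986: Fri, 1987: Sat, 1988: Sun, 1989: Tue
Mondays: 1983.

1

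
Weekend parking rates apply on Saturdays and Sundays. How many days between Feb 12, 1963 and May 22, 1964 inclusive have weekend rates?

Feb 12, 1963 is a Tuesday.
The range spans 466 days (inclusive of both endpoints).
466 = 7 × 66 + 4, so there are 66 full weeks plus 4 extra days.
Each full week contributes 2 weekend days (Sat, Sun): 66 × 2 = 132.
The 4 extra days are Tuesday, Wednesday, Thursday, Friday — none qualify.
Total: 132 + 0 = 132.

132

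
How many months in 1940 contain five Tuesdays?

A month has five Tuesdays exactly when Tuesday falls within its first (length − 28) days.
Jan: 31 days, starts Mon → 5 of Mon, Tue, Wed ✓
Feb: 29 days, starts Thu → 5 of Thu
Mar: 31 days, starts Fri → 5 of Fri, Sat, Sun
Apr: 30 days, starts Mon → 5 of Mon, Tue ✓
May: 31 days, starts Wed → 5 of Wed, Thu, Fri
Jun: 30 days, starts Sat → 5 of Sat, Sun
Jul: 31 days, starts Mon → 5 of Mon, Tue, Wed ✓
Aug: 31 days, starts Thu → 5 of Thu, Fri, Sat
Sep: 30 days, starts Sun → 5 of Sun, Mon
Oct: 31 days, starts Tue → 5 of Tue, Wed, Thu ✓
Nov: 30 days, starts Fri → 5 of Fri, Sat
Dec: 31 days, starts Sun → 5 of Sun, Mon, Tue ✓
Months with five Tuesdays: Jan, Apr, Jul, Oct, Dec.

5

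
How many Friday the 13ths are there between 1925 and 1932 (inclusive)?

Friday-the-13ths by year:
1925: Feb, Mar, Nov
1926: Aug
1927: May
1928: Jan, Apr, Jul
1929: Sep, Dec
1930: Jun
1931: Feb, Mar, Nov
1932: May

15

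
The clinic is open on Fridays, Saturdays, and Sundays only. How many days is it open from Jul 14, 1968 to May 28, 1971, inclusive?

Jul 14, 1968 is a Sunday.
From Jul 14, 1968 to May 28, 1971 is 1049 days inclusive.
1049 = 7 × 149 + 6, so there are 149 full weeks plus 6 extra days.
Each full week contributes 3 days from the set (Fri, Sat, Sun): 149 × 3 = 447.
The 6 extra days are Sun, Mon, Tue, Wed, Thu, Fri — 2 of them qualify.
Total: 447 + 2 = 449.

449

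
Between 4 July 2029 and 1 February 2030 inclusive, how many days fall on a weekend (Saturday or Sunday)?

60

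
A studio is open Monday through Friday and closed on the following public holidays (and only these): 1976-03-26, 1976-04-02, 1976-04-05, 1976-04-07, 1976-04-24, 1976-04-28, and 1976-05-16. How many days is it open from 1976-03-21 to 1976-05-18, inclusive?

37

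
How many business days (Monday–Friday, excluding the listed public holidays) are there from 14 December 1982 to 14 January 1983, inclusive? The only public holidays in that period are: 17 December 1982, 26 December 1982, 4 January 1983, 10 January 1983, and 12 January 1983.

14 December 1982 is a Tuesday.
From 14 December 1982 to 14 January 1983 is 32 days inclusive.
32 = 7 × 4 + 4, so there are 4 full weeks plus 4 extra days.
Each full week contributes 5 weekdays (Mon–Fri): 4 × 5 = 20.
The 4 extra days are Tue, Wed, Thu, Fri — 4 of them qualify.
Total: 20 + 4 = 24.
Holidays: 17 December 1982 (Fri); 26 December 1982 (Sun); 4 January 1983 (Tue); 10 January 1983 (Mon); 12 January 1983 (Wed).
4 of the 5 holidays fall on weekdays; the rest are weekends and were already excluded.
Business days: 24 − 4 = 20.

20 business days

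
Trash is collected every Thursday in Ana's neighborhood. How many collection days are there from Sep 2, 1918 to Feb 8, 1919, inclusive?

23

Sep 2, 1918 is a Monday.
The range spans 160 days (inclusive of both endpoints).
160 = 7 × 22 + 6, so there are 22 full weeks plus 6 extra days.
Each full week contributes one Thursday: 22 so far.
The 6 extra days are Mon, Tue, Wed, Thu, Fri, Sat — 1 of them qualifies.
Total: 22 + 1 = 23.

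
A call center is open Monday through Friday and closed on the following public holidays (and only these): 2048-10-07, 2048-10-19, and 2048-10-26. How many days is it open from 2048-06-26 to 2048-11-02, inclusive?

89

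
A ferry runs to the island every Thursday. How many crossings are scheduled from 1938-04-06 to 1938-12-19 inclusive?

1938-04-06 is a Wednesday.
From 1938-04-06 to 1938-12-19 is 258 days inclusive.
258 = 7 × 36 + 6, so there are 36 full weeks plus 6 extra days.
Each full week contributes one Thursday: 36 so far.
The 6 extra days are Wednesday, Thursday, Friday, Saturday, Sunday, Monday — 1 of them qualifies.
Total: 36 + 1 = 37.

37 Thursdays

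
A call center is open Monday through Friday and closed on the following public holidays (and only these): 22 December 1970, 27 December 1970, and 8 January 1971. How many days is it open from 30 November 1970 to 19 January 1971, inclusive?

30 November 1970 is a Monday.
From 30 November 1970 to 19 January 1971 is 51 days inclusive.
51 = 7 × 7 + 2, so there are 7 full weeks plus 2 extra days.
Each full week contributes 5 weekdays (Mon–Fri): 7 × 5 = 35.
The 2 extra days are Monday, Tuesday — 2 of them qualify.
Total: 35 + 2 = 37.
Holidays: 22 December 1970 (Tue); 27 December 1970 (Sun); 8 January 1971 (Fri).
2 of the 3 holidays fall on weekdays; the rest are weekends and were already excluded.
Business days: 37 − 2 = 35.

35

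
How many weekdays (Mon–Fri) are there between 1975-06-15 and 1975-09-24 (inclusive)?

1975-06-15 is a Sunday.
The range spans 102 days (inclusive of both endpoints).
102 = 7 × 14 + 4, so there are 14 full weeks plus 4 extra days.
Each full week contributes 5 weekdays (Mon–Fri): 14 × 5 = 70.
The 4 extra days are Sun, Mon, Tue, Wed — 3 of them qualify.
Total: 70 + 3 = 73.

73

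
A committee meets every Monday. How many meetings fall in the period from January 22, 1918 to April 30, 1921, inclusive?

170 Mondays

January 22, 1918 is a Tuesday.
That's 1195 days from start to end, counting both.
1195 = 7 × 170 + 5, so there are 170 full weeks plus 5 extra days.
Each full week contributes one Monday: 170 so far.
The 5 extra days are Tuesday, Wednesday, Thursday, Friday, Saturday — none qualify.
Total: 170 + 0 = 170.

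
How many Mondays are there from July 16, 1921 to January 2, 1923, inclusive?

77

July 16, 1921 is a Saturday.
That's 536 days from start to end, counting both.
536 = 7 × 76 + 4, so there are 76 full weeks plus 4 extra days.
Each full week contributes one Monday: 76 so far.
The 4 extra days are Saturday, Sunday, Monday, Tuesday — 1 of them qualifies.
Total: 76 + 1 = 77.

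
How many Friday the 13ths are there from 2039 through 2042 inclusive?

7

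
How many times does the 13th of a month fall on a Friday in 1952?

The 13th falls on a Friday when the month's 13th has weekday Fri.
Jan 13 is Sun; Feb 13 is Wed; Mar 13 is Thu; Apr 13 is Sun; May 13 is Tue; Jun 13 is Fri ✓; Jul 13 is Sun; Aug 13 is Wed; Sep 13 is Sat; Oct 13 is Mon; Nov 13 is Thu; Dec 13 is Sat.
Friday the 13ths: Jun.

1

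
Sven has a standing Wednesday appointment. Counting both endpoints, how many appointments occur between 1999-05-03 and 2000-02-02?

1999-05-03 is a Monday.
The range spans 276 days (inclusive of both endpoints).
276 = 7 × 39 + 3, so there are 39 full weeks plus 3 extra days.
Each full week contributes one Wednesday: 39 so far.
The 3 extra days are Mon, Tue, Wed — 1 of them qualifies.
Total: 39 + 1 = 40.

40 Wednesdays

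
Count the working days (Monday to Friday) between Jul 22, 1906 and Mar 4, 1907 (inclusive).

Jul 22, 1906 is a Sunday.
The range spans 226 days (inclusive of both endpoints).
226 = 7 × 32 + 2, so there are 32 full weeks plus 2 extra days.
Each full week contributes 5 weekdays (Mon–Fri): 32 × 5 = 160.
The 2 extra days are Sunday, Monday — 1 of them qualifies.
Total: 160 + 1 = 161.

161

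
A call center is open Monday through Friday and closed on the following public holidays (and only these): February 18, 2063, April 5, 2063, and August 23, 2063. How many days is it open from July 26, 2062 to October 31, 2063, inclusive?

July 26, 2062 is a Wednesday.
That's 463 days from start to end, counting both.
463 = 7 × 66 + 1, so there are 66 full weeks plus 1 extra day.
Each full week contributes 5 weekdays (Mon–Fri): 66 × 5 = 330.
The 1 extra day is Wednesday — 1 of them qualifies.
Total: 330 + 1 = 331.
Holidays: February 18, 2063 (Sun); April 5, 2063 (Thu); August 23, 2063 (Thu).
2 of the 3 holidays fall on weekdays; the rest are weekends and were already excluded.
Business days: 331 − 2 = 329.

329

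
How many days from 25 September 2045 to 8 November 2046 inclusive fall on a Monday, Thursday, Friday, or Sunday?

234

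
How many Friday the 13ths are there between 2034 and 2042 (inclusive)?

16

Friday-the-13ths by year:
2034: Jan, Oct
2035: Apr, Jul
2036: Jun
2037: Feb, Mar, Nov
2038: Aug
2039: May
2040: Jan, Apr, Jul
2041: Sep, Dec
2042: Jun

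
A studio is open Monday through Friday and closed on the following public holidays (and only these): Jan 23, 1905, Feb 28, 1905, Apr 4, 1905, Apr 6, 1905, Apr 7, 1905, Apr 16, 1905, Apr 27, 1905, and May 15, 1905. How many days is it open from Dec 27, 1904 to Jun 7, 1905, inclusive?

Dec 27, 1904 is a Tuesday.
That's 163 days from start to end, counting both.
163 = 7 × 23 + 2, so there are 23 full weeks plus 2 extra days.
Each full week contributes 5 weekdays (Mon–Fri): 23 × 5 = 115.
The 2 extra days are Tuesday, Wednesday — 2 of them qualify.
Total: 115 + 2 = 117.
Holidays: Jan 23, 1905 (Mon); Feb 28, 1905 (Tue); Apr 4, 1905 (Tue); Apr 6, 1905 (Thu); Apr 7, 1905 (Fri); Apr 16, 1905 (Sun); Apr 27, 1905 (Thu); May 15, 1905 (Mon).
7 of the 8 holidays fall on weekdays; the rest are weekends and were already excluded.
Business days: 117 − 7 = 110.

110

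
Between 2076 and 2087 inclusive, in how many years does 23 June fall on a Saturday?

1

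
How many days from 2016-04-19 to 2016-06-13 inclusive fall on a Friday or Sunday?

16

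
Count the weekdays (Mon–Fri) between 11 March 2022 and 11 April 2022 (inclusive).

22 weekdays

11 March 2022 is a Friday.
From 11 March 2022 to 11 April 2022 is 32 days inclusive.
32 = 7 × 4 + 4, so there are 4 full weeks plus 4 extra days.
Each full week contributes 5 weekdays (Mon–Fri): 4 × 5 = 20.
The 4 extra days are Friday, Saturday, Sunday, Monday — 2 of them qualify.
Total: 20 + 2 = 22.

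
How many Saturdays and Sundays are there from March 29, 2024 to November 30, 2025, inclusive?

176

March 29, 2024 is a Friday.
The range spans 612 days (inclusive of both endpoints).
612 = 7 × 87 + 3, so there are 87 full weeks plus 3 extra days.
Each full week contributes 2 weekend days (Sat, Sun): 87 × 2 = 174.
The 3 extra days are Friday, Saturday, Sunday — 2 of them qualify.
Total: 174 + 2 = 176.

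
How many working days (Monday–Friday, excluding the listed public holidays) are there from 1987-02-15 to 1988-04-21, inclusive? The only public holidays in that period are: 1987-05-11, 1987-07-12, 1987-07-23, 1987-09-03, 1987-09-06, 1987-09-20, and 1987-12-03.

305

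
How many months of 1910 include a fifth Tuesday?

4

A month has five Tuesdays exactly when Tuesday falls within its first (length − 28) days.
Jan: 31 days, starts Sat → 5 of Sat, Sun, Mon
Feb: 28 days, starts Tue → 5 of (none)
Mar: 31 days, starts Tue → 5 of Tue, Wed, Thu ✓
Apr: 30 days, starts Fri → 5 of Fri, Sat
May: 31 days, starts Sun → 5 of Sun, Mon, Tue ✓
Jun: 30 days, starts Wed → 5 of Wed, Thu
Jul: 31 days, starts Fri → 5 of Fri, Sat, Sun
Aug: 31 days, starts Mon → 5 of Mon, Tue, Wed ✓
Sep: 30 days, starts Thu → 5 of Thu, Fri
Oct: 31 days, starts Sat → 5 of Sat, Sun, Mon
Nov: 30 days, starts Tue → 5 of Tue, Wed ✓
Dec: 31 days, starts Thu → 5 of Thu, Fri, Sat
Months with five Tuesdays: Mar, May, Aug, Nov.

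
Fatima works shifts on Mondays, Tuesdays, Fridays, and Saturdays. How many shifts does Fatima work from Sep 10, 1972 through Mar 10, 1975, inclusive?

521

Sep 10, 1972 is a Sunday.
The range spans 912 days (inclusive of both endpoints).
912 = 7 × 130 + 2, so there are 130 full weeks plus 2 extra days.
Each full week contributes 4 days from the set (Mon, Tue, Fri, Sat): 130 × 4 = 520.
The 2 extra days are Sun, Mon — 1 of them qualifies.
Total: 520 + 1 = 521.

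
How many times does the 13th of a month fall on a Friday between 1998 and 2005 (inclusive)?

13

Friday-the-13ths by year:
1998: Feb, Mar, Nov
1999: Aug
2000: Oct
2001: Apr, Jul
2002: Sep, Dec
2003: Jun
2004: Feb, Aug
2005: May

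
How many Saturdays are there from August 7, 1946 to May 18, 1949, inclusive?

145 Saturdays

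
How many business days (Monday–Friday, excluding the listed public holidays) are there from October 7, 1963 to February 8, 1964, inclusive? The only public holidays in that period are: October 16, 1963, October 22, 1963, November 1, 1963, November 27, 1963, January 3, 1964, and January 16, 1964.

October 7, 1963 is a Monday.
That's 125 days from start to end, counting both.
125 = 7 × 17 + 6, so there are 17 full weeks plus 6 extra days.
Each full week contributes 5 weekdays (Mon–Fri): 17 × 5 = 85.
The 6 extra days are Mon, Tue, Wed, Thu, Fri, Sat — 5 of them qualify.
Total: 85 + 5 = 90.
Holidays: October 16, 1963 (Wed); October 22, 1963 (Tue); November 1, 1963 (Fri); November 27, 1963 (Wed); January 3, 1964 (Fri); January 16, 1964 (Thu).
All 6 holidays fall on weekdays, so subtract 6.
Business days: 90 − 6 = 84.

84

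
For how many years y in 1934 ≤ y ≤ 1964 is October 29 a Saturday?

4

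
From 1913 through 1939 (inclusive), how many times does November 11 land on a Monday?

Day of week of November 11 in each year:
1913: Tue, 1914: Wed, 1915: Thu, 1916: Sat, 1917: Sun, 1918: Mon ✓, 1919: Tue, 1920: Thu, 1921: Fri, 1922: Sat, 1923: Sun, 1924: Tue, 1925: Wed, 1926: Thu, 1927: Fri, 1928: Sun, 1929: Mon ✓, 1930: Tue, 1931: Wed, 1932: Fri, 1933: Sat, 1934: Sun, 1935: Mon ✓, 1936: Wed, 1937: Thu, 1938: Fri, 1939: Sat
Mondays: 1918, 1929, 1935.

3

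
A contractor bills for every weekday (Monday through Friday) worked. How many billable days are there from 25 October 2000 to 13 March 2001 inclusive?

25 October 2000 is a Wednesday.
The range spans 140 days (inclusive of both endpoints).
140 = 7 × 20, so the span is exactly 20 full weeks.
Each full week contributes 5 weekdays (Mon–Fri): 20 × 5 = 100.
Total: 100.

100 weekdays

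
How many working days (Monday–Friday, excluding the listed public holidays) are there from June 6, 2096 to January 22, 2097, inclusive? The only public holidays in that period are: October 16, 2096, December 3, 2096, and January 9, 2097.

June 6, 2096 is a Wednesday.
That's 231 days from start to end, counting both.
231 = 7 × 33, so the span is exactly 33 full weeks.
Each full week contributes 5 weekdays (Mon–Fri): 33 × 5 = 165.
Total: 165.
Holidays: October 16, 2096 (Tue); December 3, 2096 (Mon); January 9, 2097 (Wed).
All 3 holidays fall on weekdays, so subtract 3.
Business days: 165 − 3 = 162.

162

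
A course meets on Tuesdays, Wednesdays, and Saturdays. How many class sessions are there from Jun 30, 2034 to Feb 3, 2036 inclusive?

Jun 30, 2034 is a Friday.
The range spans 584 days (inclusive of both endpoints).
584 = 7 × 83 + 3, so there are 83 full weeks plus 3 extra days.
Each full week contributes 3 days from the set (Tue, Wed, Sat): 83 × 3 = 249.
The 3 extra days are Friday, Saturday, Sunday — 1 of them qualifies.
Total: 249 + 1 = 250.

250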